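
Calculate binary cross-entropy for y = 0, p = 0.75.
L = 1.386

L = -0·log(0.75) - 1·log(0.25) = -log(0.25) = 1.386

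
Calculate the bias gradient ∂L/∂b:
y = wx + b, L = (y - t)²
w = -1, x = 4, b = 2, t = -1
∂L/∂b = -2

y = wx + b = (-1)(4) + 2 = -2
∂L/∂y = 2(y - t) = 2(-2 - -1) = -2
∂y/∂b = 1
∂L/∂b = ∂L/∂y · ∂y/∂b = -2 × 1 = -2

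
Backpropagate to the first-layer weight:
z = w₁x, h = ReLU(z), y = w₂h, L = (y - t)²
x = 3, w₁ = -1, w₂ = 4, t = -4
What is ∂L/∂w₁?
∂L/∂w₁ = 0

Forward pass:
z = w₁x = -1×3 = -3
h = ReLU(-3) = 0
y = w₂h = 4×0 = 0

Backward pass:
∂L/∂y = 2(y - t) = 2(0 - -4) = 8
∂y/∂h = w₂ = 4
∂h/∂z = 0 (ReLU derivative)
∂z/∂w₁ = x = 3

∂L/∂w₁ = 8 × 4 × 0 × 3 = 0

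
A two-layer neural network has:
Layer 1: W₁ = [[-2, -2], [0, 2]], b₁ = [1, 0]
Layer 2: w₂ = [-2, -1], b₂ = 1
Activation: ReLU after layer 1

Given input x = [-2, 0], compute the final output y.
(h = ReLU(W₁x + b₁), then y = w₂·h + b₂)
y = -9

Layer 1 pre-activation: z₁ = [5, 0]
After ReLU: h = [5, 0]
Layer 2 output: y = -2×5 + -1×0 + 1 = -9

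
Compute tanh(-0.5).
-0.4621

tanh(-0.5) = (e^(-0.5) - e^(0.5))/(e^(-0.5) + e^(0.5)) = -0.4621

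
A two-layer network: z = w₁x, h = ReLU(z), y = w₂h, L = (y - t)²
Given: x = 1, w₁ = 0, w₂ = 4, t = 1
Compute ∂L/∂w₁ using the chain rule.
∂L/∂w₁ = 0

Forward pass:
z = w₁x = 0×1 = 0
h = ReLU(0) = 0
y = w₂h = 4×0 = 0

Backward pass:
∂L/∂y = 2(y - t) = 2(0 - 1) = -2
∂y/∂h = w₂ = 4
∂h/∂z = 0 (ReLU derivative)
∂z/∂w₁ = x = 1

∂L/∂w₁ = -2 × 4 × 0 × 1 = 0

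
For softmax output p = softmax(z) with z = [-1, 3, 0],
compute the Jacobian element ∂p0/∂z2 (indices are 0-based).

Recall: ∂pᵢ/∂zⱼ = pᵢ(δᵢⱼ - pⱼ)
∂p0/∂z2 = -0.0007993

p = softmax(z) = [0.01715, 0.9362, 0.04661]
p0 = 0.01715, p2 = 0.04661

∂p0/∂z2 = -p0 × p2 = -0.01715 × 0.04661 = -0.0007993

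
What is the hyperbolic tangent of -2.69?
-0.9908

tanh(-2.69) = (e^(-2.69) - e^(2.69))/(e^(-2.69) + e^(2.69)) = -0.9908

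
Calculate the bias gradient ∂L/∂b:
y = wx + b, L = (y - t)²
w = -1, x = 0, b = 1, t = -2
∂L/∂b = 6

y = wx + b = (-1)(0) + 1 = 1
∂L/∂y = 2(y - t) = 2(1 - -2) = 6
∂y/∂b = 1
∂L/∂b = ∂L/∂y · ∂y/∂b = 6 × 1 = 6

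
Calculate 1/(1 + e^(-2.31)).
0.9097

sigmoid(2.31) = 1/(1 + e^(-2.31)) = 1/(1 + 0.09926) = 0.9097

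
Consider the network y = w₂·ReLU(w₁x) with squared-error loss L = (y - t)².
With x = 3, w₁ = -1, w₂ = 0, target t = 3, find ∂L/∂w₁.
∂L/∂w₁ = 0

Forward pass:
z = w₁x = -1×3 = -3
h = ReLU(-3) = 0
y = w₂h = 0×0 = 0

Backward pass:
∂L/∂y = 2(y - t) = 2(0 - 3) = -6
∂y/∂h = w₂ = 0
∂h/∂z = 0 (ReLU derivative)
∂z/∂w₁ = x = 3

∂L/∂w₁ = -6 × 0 × 0 × 3 = 0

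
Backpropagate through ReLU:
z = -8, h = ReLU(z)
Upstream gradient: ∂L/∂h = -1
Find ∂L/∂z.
∂L/∂z = 0

h = ReLU(-8) = 0
Since z < 0: ∂h/∂z = 0
∂L/∂z = ∂L/∂h · ∂h/∂z = -1 × 0 = 0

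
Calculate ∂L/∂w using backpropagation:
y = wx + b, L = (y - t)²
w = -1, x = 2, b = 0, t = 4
∂L/∂w = -24

y = wx + b = (-1)(2) + 0 = -2
∂L/∂y = 2(y - t) = 2(-2 - 4) = -12
∂y/∂w = x = 2
∂L/∂w = ∂L/∂y · ∂y/∂w = -12 × 2 = -24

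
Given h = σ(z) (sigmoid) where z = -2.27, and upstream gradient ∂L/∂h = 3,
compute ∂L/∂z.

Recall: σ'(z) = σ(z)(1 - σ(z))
∂L/∂z = 0.2546

σ(-2.27) = 0.09364
σ'(-2.27) = σ(-2.27)(1 - σ(-2.27)) = 0.09364 × 0.9064 = 0.08487
∂L/∂z = ∂L/∂h · σ'(z) = 3 × 0.08487 = 0.2546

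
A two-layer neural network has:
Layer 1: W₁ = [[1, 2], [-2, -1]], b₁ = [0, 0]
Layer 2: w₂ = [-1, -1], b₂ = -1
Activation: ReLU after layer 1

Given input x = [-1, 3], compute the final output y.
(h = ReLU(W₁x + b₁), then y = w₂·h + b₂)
y = -6

Layer 1 pre-activation: z₁ = [5, -1]
After ReLU: h = [5, 0]
Layer 2 output: y = -1×5 + -1×0 + -1 = -6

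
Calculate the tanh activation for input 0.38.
0.3627

tanh(0.38) = (e^(0.38) - e^(-0.38))/(e^(0.38) + e^(-0.38)) = 0.3627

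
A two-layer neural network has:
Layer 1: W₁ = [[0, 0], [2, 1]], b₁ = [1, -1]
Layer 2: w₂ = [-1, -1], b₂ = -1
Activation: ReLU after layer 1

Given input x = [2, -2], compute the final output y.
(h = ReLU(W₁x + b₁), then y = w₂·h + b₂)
y = -3

Layer 1 pre-activation: z₁ = [1, 1]
After ReLU: h = [1, 1]
Layer 2 output: y = -1×1 + -1×1 + -1 = -3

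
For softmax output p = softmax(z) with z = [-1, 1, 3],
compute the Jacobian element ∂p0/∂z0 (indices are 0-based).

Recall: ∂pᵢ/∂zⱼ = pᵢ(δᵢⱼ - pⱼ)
∂p0/∂z0 = 0.01562

p = softmax(z) = [0.01588, 0.1173, 0.8668]
p0 = 0.01588

∂p0/∂z0 = p0(1 - p0) = 0.01588 × (1 - 0.01588) = 0.01562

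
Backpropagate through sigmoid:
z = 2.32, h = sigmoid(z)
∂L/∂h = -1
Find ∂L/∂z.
∂L/∂z = -0.08147

σ(2.32) = 0.9105
σ'(2.32) = σ(2.32)(1 - σ(2.32)) = 0.9105 × 0.08948 = 0.08147
∂L/∂z = ∂L/∂h · σ'(z) = -1 × 0.08147 = -0.08147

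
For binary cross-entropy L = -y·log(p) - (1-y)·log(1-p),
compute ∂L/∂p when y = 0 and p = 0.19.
∂L/∂p = 1.235

∂L/∂p = -y/p + (1-y)/(1-p) = 0 + 1/0.81 = 1.235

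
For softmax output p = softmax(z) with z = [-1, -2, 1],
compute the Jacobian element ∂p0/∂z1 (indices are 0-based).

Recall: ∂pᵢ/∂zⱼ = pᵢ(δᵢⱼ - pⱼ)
∂p0/∂z1 = -0.004797

p = softmax(z) = [0.1142, 0.04201, 0.8438]
p0 = 0.1142, p1 = 0.04201

∂p0/∂z1 = -p0 × p1 = -0.1142 × 0.04201 = -0.004797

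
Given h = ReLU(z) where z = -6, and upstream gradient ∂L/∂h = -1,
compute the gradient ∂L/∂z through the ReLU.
∂L/∂z = 0

h = ReLU(-6) = 0
Since z < 0: ∂h/∂z = 0
∂L/∂z = ∂L/∂h · ∂h/∂z = -1 × 0 = 0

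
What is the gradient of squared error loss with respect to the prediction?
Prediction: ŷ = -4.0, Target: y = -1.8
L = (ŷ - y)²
∂L/∂ŷ = -4.4

∂L/∂ŷ = 2(ŷ - y) = 2(-4.0 - -1.8) = 2(-2.2) = -4.4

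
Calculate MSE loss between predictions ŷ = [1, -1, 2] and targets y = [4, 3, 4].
MSE = 9.667

MSE = (1/3)((1-4)² + (-1-3)² + (2-4)²) = (1/3)(9 + 16 + 4) = 9.667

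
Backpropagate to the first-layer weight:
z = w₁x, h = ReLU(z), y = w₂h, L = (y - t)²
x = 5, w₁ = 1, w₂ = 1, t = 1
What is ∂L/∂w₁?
∂L/∂w₁ = 40

Forward pass:
z = w₁x = 1×5 = 5
h = ReLU(5) = 5
y = w₂h = 1×5 = 5

Backward pass:
∂L/∂y = 2(y - t) = 2(5 - 1) = 8
∂y/∂h = w₂ = 1
∂h/∂z = 1 (ReLU derivative)
∂z/∂w₁ = x = 5

∂L/∂w₁ = 8 × 1 × 1 × 5 = 40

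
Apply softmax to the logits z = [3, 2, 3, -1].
p = [0.4191, 0.1542, 0.4191, 0.0077]

exp(z) = [20.09, 7.389, 20.09, 0.3679]
Sum = 47.93
p = [0.4191, 0.1542, 0.4191, 0.0077]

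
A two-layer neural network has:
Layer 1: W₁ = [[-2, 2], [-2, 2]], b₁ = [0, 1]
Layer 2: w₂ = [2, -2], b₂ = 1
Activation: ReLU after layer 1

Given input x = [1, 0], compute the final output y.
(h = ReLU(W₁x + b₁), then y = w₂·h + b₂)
y = 1

Layer 1 pre-activation: z₁ = [-2, -1]
After ReLU: h = [0, 0]
Layer 2 output: y = 2×0 + -2×0 + 1 = 1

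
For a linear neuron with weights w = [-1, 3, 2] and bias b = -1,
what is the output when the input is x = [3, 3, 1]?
y = 7

y = (-1)(3) + (3)(3) + (2)(1) + -1 = 7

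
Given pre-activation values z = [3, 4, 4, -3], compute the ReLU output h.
h = [3, 4, 4, 0]

ReLU applied element-wise: max(0,3)=3, max(0,4)=4, max(0,4)=4, max(0,-3)=0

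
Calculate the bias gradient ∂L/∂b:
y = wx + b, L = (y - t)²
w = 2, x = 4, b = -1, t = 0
∂L/∂b = 14

y = wx + b = (2)(4) + -1 = 7
∂L/∂y = 2(y - t) = 2(7 - 0) = 14
∂y/∂b = 1
∂L/∂b = ∂L/∂y · ∂y/∂b = 14 × 1 = 14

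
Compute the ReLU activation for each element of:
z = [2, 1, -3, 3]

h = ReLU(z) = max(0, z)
h = [2, 1, 0, 3]

ReLU applied element-wise: max(0,2)=2, max(0,1)=1, max(0,-3)=0, max(0,3)=3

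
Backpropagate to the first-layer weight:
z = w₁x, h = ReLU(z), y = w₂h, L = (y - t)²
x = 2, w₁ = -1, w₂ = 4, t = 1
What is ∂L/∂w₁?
∂L/∂w₁ = 0

Forward pass:
z = w₁x = -1×2 = -2
h = ReLU(-2) = 0
y = w₂h = 4×0 = 0

Backward pass:
∂L/∂y = 2(y - t) = 2(0 - 1) = -2
∂y/∂h = w₂ = 4
∂h/∂z = 0 (ReLU derivative)
∂z/∂w₁ = x = 2

∂L/∂w₁ = -2 × 4 × 0 × 2 = 0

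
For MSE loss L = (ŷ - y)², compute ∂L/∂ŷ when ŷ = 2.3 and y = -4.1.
∂L/∂ŷ = 12.8

∂L/∂ŷ = 2(ŷ - y) = 2(2.3 - -4.1) = 2(6.4) = 12.8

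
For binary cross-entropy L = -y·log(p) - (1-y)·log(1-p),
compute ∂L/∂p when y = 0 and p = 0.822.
∂L/∂p = 5.618

∂L/∂p = -y/p + (1-y)/(1-p) = 0 + 1/0.178 = 5.618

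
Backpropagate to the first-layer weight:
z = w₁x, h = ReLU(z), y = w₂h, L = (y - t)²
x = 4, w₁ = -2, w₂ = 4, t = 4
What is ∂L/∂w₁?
∂L/∂w₁ = 0

Forward pass:
z = w₁x = -2×4 = -8
h = ReLU(-8) = 0
y = w₂h = 4×0 = 0

Backward pass:
∂L/∂y = 2(y - t) = 2(0 - 4) = -8
∂y/∂h = w₂ = 4
∂h/∂z = 0 (ReLU derivative)
∂z/∂w₁ = x = 4

∂L/∂w₁ = -8 × 4 × 0 × 4 = 0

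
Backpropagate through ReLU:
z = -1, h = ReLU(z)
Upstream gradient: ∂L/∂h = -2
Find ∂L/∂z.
∂L/∂z = 0

h = ReLU(-1) = 0
Since z < 0: ∂h/∂z = 0
∂L/∂z = ∂L/∂h · ∂h/∂z = -2 × 0 = 0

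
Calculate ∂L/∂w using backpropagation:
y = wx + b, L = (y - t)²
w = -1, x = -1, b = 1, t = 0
∂L/∂w = -4

y = wx + b = (-1)(-1) + 1 = 2
∂L/∂y = 2(y - t) = 2(2 - 0) = 4
∂y/∂w = x = -1
∂L/∂w = ∂L/∂y · ∂y/∂w = 4 × -1 = -4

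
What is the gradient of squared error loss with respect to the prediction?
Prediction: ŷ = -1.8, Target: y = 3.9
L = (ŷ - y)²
∂L/∂ŷ = -11.4

∂L/∂ŷ = 2(ŷ - y) = 2(-1.8 - 3.9) = 2(-5.7) = -11.4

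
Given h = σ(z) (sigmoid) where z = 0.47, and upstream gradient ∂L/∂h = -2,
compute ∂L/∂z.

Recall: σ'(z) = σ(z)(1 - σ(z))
∂L/∂z = -0.4734

σ(0.47) = 0.6154
σ'(0.47) = σ(0.47)(1 - σ(0.47)) = 0.6154 × 0.3846 = 0.2367
∂L/∂z = ∂L/∂h · σ'(z) = -2 × 0.2367 = -0.4734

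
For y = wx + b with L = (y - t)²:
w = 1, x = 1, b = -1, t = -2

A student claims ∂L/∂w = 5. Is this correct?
Incorrect

y = (1)(1) + -1 = 0
∂L/∂y = 2(y - t) = 2(0 - -2) = 4
∂y/∂w = x = 1
∂L/∂w = 4 × 1 = 4

Claimed value: 5
Incorrect: The correct gradient is 4.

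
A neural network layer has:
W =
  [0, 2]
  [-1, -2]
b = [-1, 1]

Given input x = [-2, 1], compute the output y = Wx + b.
y = [1, 1]

Wx = [0×-2 + 2×1, -1×-2 + -2×1]
   = [2, 0]
y = Wx + b = [2 + -1, 0 + 1] = [1, 1]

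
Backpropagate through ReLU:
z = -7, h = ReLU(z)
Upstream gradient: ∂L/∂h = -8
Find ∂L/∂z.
∂L/∂z = 0

h = ReLU(-7) = 0
Since z < 0: ∂h/∂z = 0
∂L/∂z = ∂L/∂h · ∂h/∂z = -8 × 0 = 0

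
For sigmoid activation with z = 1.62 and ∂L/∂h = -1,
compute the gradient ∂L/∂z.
∂L/∂z = -0.1379

σ(1.62) = 0.8348
σ'(1.62) = σ(1.62)(1 - σ(1.62)) = 0.8348 × 0.1652 = 0.1379
∂L/∂z = ∂L/∂h · σ'(z) = -1 × 0.1379 = -0.1379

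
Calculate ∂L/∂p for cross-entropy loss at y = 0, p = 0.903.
∂L/∂p = 10.31

∂L/∂p = -y/p + (1-y)/(1-p) = 0 + 1/0.097 = 10.31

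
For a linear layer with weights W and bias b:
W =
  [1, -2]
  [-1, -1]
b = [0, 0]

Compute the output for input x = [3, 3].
y = [-3, -6]

Wx = [1×3 + -2×3, -1×3 + -1×3]
   = [-3, -6]
y = Wx + b = [-3 + 0, -6 + 0] = [-3, -6]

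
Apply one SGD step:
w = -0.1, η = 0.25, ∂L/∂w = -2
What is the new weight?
w_new = 0.4

w_new = w - η·∂L/∂w = -0.1 - 0.25×(-2) = -0.1 - (-0.5) = 0.4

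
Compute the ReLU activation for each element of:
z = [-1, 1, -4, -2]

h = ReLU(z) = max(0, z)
h = [0, 1, 0, 0]

ReLU applied element-wise: max(0,-1)=0, max(0,1)=1, max(0,-4)=0, max(0,-2)=0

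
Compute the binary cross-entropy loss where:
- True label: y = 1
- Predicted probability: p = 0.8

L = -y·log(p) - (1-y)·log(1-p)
L = 0.2231

L = -1·log(0.8) - 0·log(0.2) = -log(0.8) = 0.2231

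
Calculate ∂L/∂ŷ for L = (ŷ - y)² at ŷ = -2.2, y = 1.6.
∂L/∂ŷ = -7.6

∂L/∂ŷ = 2(ŷ - y) = 2(-2.2 - 1.6) = 2(-3.8) = -7.6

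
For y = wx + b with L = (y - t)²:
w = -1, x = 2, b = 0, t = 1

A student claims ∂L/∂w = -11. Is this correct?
Incorrect

y = (-1)(2) + 0 = -2
∂L/∂y = 2(y - t) = 2(-2 - 1) = -6
∂y/∂w = x = 2
∂L/∂w = -6 × 2 = -12

Claimed value: -11
Incorrect: The correct gradient is -12.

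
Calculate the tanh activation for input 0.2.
0.1974

tanh(0.2) = (e^(0.2) - e^(-0.2))/(e^(0.2) + e^(-0.2)) = 0.1974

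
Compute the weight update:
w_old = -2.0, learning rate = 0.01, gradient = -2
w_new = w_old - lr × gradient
w_new = -1.98

w_new = w - η·∂L/∂w = -2.0 - 0.01×(-2) = -2.0 - (-0.02) = -1.98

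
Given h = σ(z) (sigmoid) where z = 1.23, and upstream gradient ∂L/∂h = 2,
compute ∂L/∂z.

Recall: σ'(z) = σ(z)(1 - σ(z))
∂L/∂z = 0.35

σ(1.23) = 0.7738
σ'(1.23) = σ(1.23)(1 - σ(1.23)) = 0.7738 × 0.2262 = 0.175
∂L/∂z = ∂L/∂h · σ'(z) = 2 × 0.175 = 0.35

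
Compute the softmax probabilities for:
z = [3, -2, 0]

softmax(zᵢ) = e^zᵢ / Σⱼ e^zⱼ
p = [0.9465, 0.0064, 0.0471]

exp(z) = [20.09, 0.1353, 1]
Sum = 21.22
p = [0.9465, 0.0064, 0.0471]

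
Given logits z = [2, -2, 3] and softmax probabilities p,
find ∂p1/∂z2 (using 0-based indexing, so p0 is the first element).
∂p1/∂z2 = -0.003566

p = softmax(z) = [0.2676, 0.004902, 0.7275]
p1 = 0.004902, p2 = 0.7275

∂p1/∂z2 = -p1 × p2 = -0.004902 × 0.7275 = -0.003566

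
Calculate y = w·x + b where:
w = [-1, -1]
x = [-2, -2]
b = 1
y = 5

y = (-1)(-2) + (-1)(-2) + 1 = 5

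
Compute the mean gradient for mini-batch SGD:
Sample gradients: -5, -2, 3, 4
Average gradient = 0

Average = (1/4)(-5 + -2 + 3 + 4) = 0/4 = 0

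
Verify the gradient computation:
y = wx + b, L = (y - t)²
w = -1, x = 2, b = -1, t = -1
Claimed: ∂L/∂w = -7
Incorrect

y = (-1)(2) + -1 = -3
∂L/∂y = 2(y - t) = 2(-3 - -1) = -4
∂y/∂w = x = 2
∂L/∂w = -4 × 2 = -8

Claimed value: -7
Incorrect: The correct gradient is -8.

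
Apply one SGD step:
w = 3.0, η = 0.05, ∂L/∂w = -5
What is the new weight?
w_new = 3.25

w_new = w - η·∂L/∂w = 3.0 - 0.05×(-5) = 3.0 - (-0.25) = 3.25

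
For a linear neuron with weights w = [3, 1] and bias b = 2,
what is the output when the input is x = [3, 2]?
y = 13

y = (3)(3) + (1)(2) + 2 = 13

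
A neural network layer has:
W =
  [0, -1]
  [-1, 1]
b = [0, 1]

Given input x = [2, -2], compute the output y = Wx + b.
y = [2, -3]

Wx = [0×2 + -1×-2, -1×2 + 1×-2]
   = [2, -4]
y = Wx + b = [2 + 0, -4 + 1] = [2, -3]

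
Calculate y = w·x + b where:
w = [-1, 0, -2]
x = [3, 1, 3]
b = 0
y = -9

y = (-1)(3) + (0)(1) + (-2)(3) + 0 = -9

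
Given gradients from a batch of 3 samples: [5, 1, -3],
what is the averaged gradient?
Average gradient = 1

Average = (1/3)(5 + 1 + -3) = 3/3 = 1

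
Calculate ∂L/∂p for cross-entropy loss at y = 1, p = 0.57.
∂L/∂p = -1.754

∂L/∂p = -y/p + (1-y)/(1-p) = -1/0.57 + 0 = -1.754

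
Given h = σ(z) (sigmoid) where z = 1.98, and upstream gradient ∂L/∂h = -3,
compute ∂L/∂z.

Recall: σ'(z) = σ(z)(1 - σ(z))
∂L/∂z = -0.3198

σ(1.98) = 0.8787
σ'(1.98) = σ(1.98)(1 - σ(1.98)) = 0.8787 × 0.1213 = 0.1066
∂L/∂z = ∂L/∂h · σ'(z) = -3 × 0.1066 = -0.3198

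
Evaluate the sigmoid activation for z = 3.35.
0.9661

sigmoid(3.35) = 1/(1 + e^(-3.35)) = 1/(1 + 0.03508) = 0.9661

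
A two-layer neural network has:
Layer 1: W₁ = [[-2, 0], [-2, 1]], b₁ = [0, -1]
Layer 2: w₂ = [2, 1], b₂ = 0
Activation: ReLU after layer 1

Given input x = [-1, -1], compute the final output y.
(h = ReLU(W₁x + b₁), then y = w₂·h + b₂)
y = 4

Layer 1 pre-activation: z₁ = [2, 0]
After ReLU: h = [2, 0]
Layer 2 output: y = 2×2 + 1×0 + 0 = 4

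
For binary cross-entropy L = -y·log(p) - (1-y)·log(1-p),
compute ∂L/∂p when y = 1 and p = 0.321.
∂L/∂p = -3.115

∂L/∂p = -y/p + (1-y)/(1-p) = -1/0.321 + 0 = -3.115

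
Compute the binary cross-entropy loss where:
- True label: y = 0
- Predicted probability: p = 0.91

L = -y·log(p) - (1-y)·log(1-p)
L = 2.408

L = -0·log(0.91) - 1·log(0.09) = -log(0.09) = 2.408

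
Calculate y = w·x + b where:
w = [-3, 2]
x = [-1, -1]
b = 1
y = 2

y = (-3)(-1) + (2)(-1) + 1 = 2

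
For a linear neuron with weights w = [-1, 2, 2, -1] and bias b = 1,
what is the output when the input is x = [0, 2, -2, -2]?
y = 3

y = (-1)(0) + (2)(2) + (2)(-2) + (-1)(-2) + 1 = 3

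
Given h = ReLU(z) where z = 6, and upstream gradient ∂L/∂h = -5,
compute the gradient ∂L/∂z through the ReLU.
∂L/∂z = -5

h = ReLU(6) = 6
Since z > 0: ∂h/∂z = 1
∂L/∂z = ∂L/∂h · ∂h/∂z = -5 × 1 = -5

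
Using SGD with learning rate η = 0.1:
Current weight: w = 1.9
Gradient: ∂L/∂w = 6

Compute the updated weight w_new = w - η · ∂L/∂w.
w_new = 1.3

w_new = w - η·∂L/∂w = 1.9 - 0.1×(6) = 1.9 - (0.6) = 1.3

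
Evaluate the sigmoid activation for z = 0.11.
0.5275

sigmoid(0.11) = 1/(1 + e^(-0.11)) = 1/(1 + 0.8958) = 0.5275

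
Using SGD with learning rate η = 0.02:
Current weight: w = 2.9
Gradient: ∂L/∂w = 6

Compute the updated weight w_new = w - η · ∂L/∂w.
w_new = 2.78

w_new = w - η·∂L/∂w = 2.9 - 0.02×(6) = 2.9 - (0.12) = 2.78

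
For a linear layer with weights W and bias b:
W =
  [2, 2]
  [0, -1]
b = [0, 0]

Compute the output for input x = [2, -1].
y = [2, 1]

Wx = [2×2 + 2×-1, 0×2 + -1×-1]
   = [2, 1]
y = Wx + b = [2 + 0, 1 + 0] = [2, 1]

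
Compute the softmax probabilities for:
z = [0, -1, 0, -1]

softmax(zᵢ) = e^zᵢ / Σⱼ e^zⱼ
p = [0.3655, 0.1345, 0.3655, 0.1345]

exp(z) = [1, 0.3679, 1, 0.3679]
Sum = 2.736
p = [0.3655, 0.1345, 0.3655, 0.1345]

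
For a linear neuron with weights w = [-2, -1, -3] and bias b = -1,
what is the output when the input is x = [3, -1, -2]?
y = 0

y = (-2)(3) + (-1)(-1) + (-3)(-2) + -1 = 0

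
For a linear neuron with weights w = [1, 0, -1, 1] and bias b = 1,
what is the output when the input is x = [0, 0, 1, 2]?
y = 2

y = (1)(0) + (0)(0) + (-1)(1) + (1)(2) + 1 = 2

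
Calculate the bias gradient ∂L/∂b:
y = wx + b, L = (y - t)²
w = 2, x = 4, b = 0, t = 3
∂L/∂b = 10

y = wx + b = (2)(4) + 0 = 8
∂L/∂y = 2(y - t) = 2(8 - 3) = 10
∂y/∂b = 1
∂L/∂b = ∂L/∂y · ∂y/∂b = 10 × 1 = 10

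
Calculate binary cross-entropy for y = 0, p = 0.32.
L = 0.3857

L = -0·log(0.32) - 1·log(0.68) = -log(0.68) = 0.3857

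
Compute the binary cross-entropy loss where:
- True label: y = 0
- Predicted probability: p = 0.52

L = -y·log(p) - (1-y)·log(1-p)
L = 0.734

L = -0·log(0.52) - 1·log(0.48) = -log(0.48) = 0.734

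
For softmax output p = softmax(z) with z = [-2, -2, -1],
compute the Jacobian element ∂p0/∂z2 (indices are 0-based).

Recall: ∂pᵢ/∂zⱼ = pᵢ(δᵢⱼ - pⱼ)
∂p0/∂z2 = -0.1221

p = softmax(z) = [0.2119, 0.2119, 0.5761]
p0 = 0.2119, p2 = 0.5761

∂p0/∂z2 = -p0 × p2 = -0.2119 × 0.5761 = -0.1221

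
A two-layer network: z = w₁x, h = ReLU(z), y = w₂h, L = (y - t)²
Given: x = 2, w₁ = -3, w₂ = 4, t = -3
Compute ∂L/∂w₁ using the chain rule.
∂L/∂w₁ = 0

Forward pass:
z = w₁x = -3×2 = -6
h = ReLU(-6) = 0
y = w₂h = 4×0 = 0

Backward pass:
∂L/∂y = 2(y - t) = 2(0 - -3) = 6
∂y/∂h = w₂ = 4
∂h/∂z = 0 (ReLU derivative)
∂z/∂w₁ = x = 2

∂L/∂w₁ = 6 × 4 × 0 × 2 = 0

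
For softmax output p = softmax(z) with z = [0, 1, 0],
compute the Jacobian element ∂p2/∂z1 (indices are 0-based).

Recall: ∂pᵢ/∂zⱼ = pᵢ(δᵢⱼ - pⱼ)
∂p2/∂z1 = -0.1221

p = softmax(z) = [0.2119, 0.5761, 0.2119]
p2 = 0.2119, p1 = 0.5761

∂p2/∂z1 = -p2 × p1 = -0.2119 × 0.5761 = -0.1221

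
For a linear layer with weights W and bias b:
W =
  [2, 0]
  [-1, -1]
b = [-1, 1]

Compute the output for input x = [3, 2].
y = [5, -4]

Wx = [2×3 + 0×2, -1×3 + -1×2]
   = [6, -5]
y = Wx + b = [6 + -1, -5 + 1] = [5, -4]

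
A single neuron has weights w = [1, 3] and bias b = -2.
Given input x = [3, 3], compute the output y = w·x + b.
y = 10

y = (1)(3) + (3)(3) + -2 = 10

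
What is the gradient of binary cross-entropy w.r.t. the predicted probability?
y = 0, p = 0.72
∂L/∂p = 3.571

∂L/∂p = -y/p + (1-y)/(1-p) = 0 + 1/0.28 = 3.571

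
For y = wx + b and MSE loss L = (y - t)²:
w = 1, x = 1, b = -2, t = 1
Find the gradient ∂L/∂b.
∂L/∂b = -4

y = wx + b = (1)(1) + -2 = -1
∂L/∂y = 2(y - t) = 2(-1 - 1) = -4
∂y/∂b = 1
∂L/∂b = ∂L/∂y · ∂y/∂b = -4 × 1 = -4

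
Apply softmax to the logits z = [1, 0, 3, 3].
p = [0.0619, 0.0228, 0.4576, 0.4576]

exp(z) = [2.718, 1, 20.09, 20.09]
Sum = 43.89
p = [0.0619, 0.0228, 0.4576, 0.4576]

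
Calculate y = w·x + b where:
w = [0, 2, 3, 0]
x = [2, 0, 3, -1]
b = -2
y = 7

y = (0)(2) + (2)(0) + (3)(3) + (0)(-1) + -2 = 7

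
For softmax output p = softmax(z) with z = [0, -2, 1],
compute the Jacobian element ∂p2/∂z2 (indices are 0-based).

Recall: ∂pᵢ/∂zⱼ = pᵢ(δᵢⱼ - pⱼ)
∂p2/∂z2 = 0.2078

p = softmax(z) = [0.2595, 0.03512, 0.7054]
p2 = 0.7054

∂p2/∂z2 = p2(1 - p2) = 0.7054 × (1 - 0.7054) = 0.2078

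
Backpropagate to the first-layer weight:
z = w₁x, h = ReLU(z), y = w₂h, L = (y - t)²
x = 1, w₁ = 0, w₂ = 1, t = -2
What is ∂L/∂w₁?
∂L/∂w₁ = 0

Forward pass:
z = w₁x = 0×1 = 0
h = ReLU(0) = 0
y = w₂h = 1×0 = 0

Backward pass:
∂L/∂y = 2(y - t) = 2(0 - -2) = 4
∂y/∂h = w₂ = 1
∂h/∂z = 0 (ReLU derivative)
∂z/∂w₁ = x = 1

∂L/∂w₁ = 4 × 1 × 0 × 1 = 0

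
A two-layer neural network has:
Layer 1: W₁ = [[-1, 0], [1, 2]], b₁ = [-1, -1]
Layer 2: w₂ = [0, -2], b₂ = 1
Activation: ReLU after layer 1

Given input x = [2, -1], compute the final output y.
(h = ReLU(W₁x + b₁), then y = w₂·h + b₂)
y = 1

Layer 1 pre-activation: z₁ = [-3, -1]
After ReLU: h = [0, 0]
Layer 2 output: y = 0×0 + -2×0 + 1 = 1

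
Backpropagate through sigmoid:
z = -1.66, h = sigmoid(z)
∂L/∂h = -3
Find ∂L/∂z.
∂L/∂z = -0.4027

σ(-1.66) = 0.1598
σ'(-1.66) = σ(-1.66)(1 - σ(-1.66)) = 0.1598 × 0.8402 = 0.1342
∂L/∂z = ∂L/∂h · σ'(z) = -3 × 0.1342 = -0.4027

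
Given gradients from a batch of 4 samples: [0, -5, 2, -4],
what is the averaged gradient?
Average gradient = -1.75

Average = (1/4)(0 + -5 + 2 + -4) = -7/4 = -1.75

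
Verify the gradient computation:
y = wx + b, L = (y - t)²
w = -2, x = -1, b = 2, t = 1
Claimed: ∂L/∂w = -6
Correct

y = (-2)(-1) + 2 = 4
∂L/∂y = 2(y - t) = 2(4 - 1) = 6
∂y/∂w = x = -1
∂L/∂w = 6 × -1 = -6

Claimed value: -6
Correct: The correct gradient is -6.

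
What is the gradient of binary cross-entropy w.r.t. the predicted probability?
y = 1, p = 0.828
∂L/∂p = -1.208

∂L/∂p = -y/p + (1-y)/(1-p) = -1/0.828 + 0 = -1.208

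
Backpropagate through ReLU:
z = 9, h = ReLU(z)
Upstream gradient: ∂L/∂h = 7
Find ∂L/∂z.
∂L/∂z = 7

h = ReLU(9) = 9
Since z > 0: ∂h/∂z = 1
∂L/∂z = ∂L/∂h · ∂h/∂z = 7 × 1 = 7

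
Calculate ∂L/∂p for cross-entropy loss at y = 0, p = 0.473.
∂L/∂p = 1.898

∂L/∂p = -y/p + (1-y)/(1-p) = 0 + 1/0.527 = 1.898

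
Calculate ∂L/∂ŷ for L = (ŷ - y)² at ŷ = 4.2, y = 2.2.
∂L/∂ŷ = 4.0

∂L/∂ŷ = 2(ŷ - y) = 2(4.2 - 2.2) = 2(2.0) = 4.0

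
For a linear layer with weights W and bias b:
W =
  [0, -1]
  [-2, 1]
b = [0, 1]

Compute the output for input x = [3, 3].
y = [-3, -2]

Wx = [0×3 + -1×3, -2×3 + 1×3]
   = [-3, -3]
y = Wx + b = [-3 + 0, -3 + 1] = [-3, -2]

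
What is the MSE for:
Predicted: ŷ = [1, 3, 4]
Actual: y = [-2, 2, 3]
MSE = 3.667

MSE = (1/3)((1--2)² + (3-2)² + (4-3)²) = (1/3)(9 + 1 + 1) = 3.667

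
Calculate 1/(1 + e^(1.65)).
0.1611

sigmoid(-1.65) = 1/(1 + e^(1.65)) = 1/(1 + 5.207) = 0.1611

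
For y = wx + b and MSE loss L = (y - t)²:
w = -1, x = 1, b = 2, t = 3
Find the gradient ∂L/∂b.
∂L/∂b = -4

y = wx + b = (-1)(1) + 2 = 1
∂L/∂y = 2(y - t) = 2(1 - 3) = -4
∂y/∂b = 1
∂L/∂b = ∂L/∂y · ∂y/∂b = -4 × 1 = -4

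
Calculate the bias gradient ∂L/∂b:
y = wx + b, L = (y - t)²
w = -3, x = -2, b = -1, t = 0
∂L/∂b = 10

y = wx + b = (-3)(-2) + -1 = 5
∂L/∂y = 2(y - t) = 2(5 - 0) = 10
∂y/∂b = 1
∂L/∂b = ∂L/∂y · ∂y/∂b = 10 × 1 = 10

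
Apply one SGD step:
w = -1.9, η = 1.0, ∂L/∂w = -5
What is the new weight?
w_new = 3.1

w_new = w - η·∂L/∂w = -1.9 - 1.0×(-5) = -1.9 - (-5) = 3.1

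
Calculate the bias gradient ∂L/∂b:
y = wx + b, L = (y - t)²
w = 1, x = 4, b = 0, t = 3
∂L/∂b = 2

y = wx + b = (1)(4) + 0 = 4
∂L/∂y = 2(y - t) = 2(4 - 3) = 2
∂y/∂b = 1
∂L/∂b = ∂L/∂y · ∂y/∂b = 2 × 1 = 2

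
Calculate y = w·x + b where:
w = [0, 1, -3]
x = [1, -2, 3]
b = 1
y = -10

y = (0)(1) + (1)(-2) + (-3)(3) + 1 = -10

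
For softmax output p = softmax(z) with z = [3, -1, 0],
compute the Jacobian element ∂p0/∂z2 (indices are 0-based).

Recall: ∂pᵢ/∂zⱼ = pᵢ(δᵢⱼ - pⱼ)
∂p0/∂z2 = -0.04364

p = softmax(z) = [0.9362, 0.01715, 0.04661]
p0 = 0.9362, p2 = 0.04661

∂p0/∂z2 = -p0 × p2 = -0.9362 × 0.04661 = -0.04364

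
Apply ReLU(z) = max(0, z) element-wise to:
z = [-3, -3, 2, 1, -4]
h = [0, 0, 2, 1, 0]

ReLU applied element-wise: max(0,-3)=0, max(0,-3)=0, max(0,2)=2, max(0,1)=1, max(0,-4)=0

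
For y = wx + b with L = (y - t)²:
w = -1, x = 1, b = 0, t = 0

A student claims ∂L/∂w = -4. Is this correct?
Incorrect

y = (-1)(1) + 0 = -1
∂L/∂y = 2(y - t) = 2(-1 - 0) = -2
∂y/∂w = x = 1
∂L/∂w = -2 × 1 = -2

Claimed value: -4
Incorrect: The correct gradient is -2.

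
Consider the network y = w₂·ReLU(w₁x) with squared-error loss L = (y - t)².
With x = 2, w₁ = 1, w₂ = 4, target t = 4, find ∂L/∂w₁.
∂L/∂w₁ = 64

Forward pass:
z = w₁x = 1×2 = 2
h = ReLU(2) = 2
y = w₂h = 4×2 = 8

Backward pass:
∂L/∂y = 2(y - t) = 2(8 - 4) = 8
∂y/∂h = w₂ = 4
∂h/∂z = 1 (ReLU derivative)
∂z/∂w₁ = x = 2

∂L/∂w₁ = 8 × 4 × 1 × 2 = 64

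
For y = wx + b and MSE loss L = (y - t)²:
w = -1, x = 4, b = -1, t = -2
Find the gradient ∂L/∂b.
∂L/∂b = -6

y = wx + b = (-1)(4) + -1 = -5
∂L/∂y = 2(y - t) = 2(-5 - -2) = -6
∂y/∂b = 1
∂L/∂b = ∂L/∂y · ∂y/∂b = -6 × 1 = -6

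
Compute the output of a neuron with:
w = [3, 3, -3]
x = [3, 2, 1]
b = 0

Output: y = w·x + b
y = 12

y = (3)(3) + (3)(2) + (-3)(1) + 0 = 12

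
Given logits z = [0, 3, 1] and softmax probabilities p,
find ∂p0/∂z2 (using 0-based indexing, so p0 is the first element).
∂p0/∂z2 = -0.004797

p = softmax(z) = [0.04201, 0.8438, 0.1142]
p0 = 0.04201, p2 = 0.1142

∂p0/∂z2 = -p0 × p2 = -0.04201 × 0.1142 = -0.004797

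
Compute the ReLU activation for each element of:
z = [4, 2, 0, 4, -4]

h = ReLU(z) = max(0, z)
h = [4, 2, 0, 4, 0]

ReLU applied element-wise: max(0,4)=4, max(0,2)=2, max(0,0)=0, max(0,4)=4, max(0,-4)=0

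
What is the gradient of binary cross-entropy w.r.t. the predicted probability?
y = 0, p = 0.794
∂L/∂p = 4.854

∂L/∂p = -y/p + (1-y)/(1-p) = 0 + 1/0.206 = 4.854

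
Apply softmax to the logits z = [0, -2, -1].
p = [0.6652, 0.09, 0.2447]

exp(z) = [1, 0.1353, 0.3679]
Sum = 1.503
p = [0.6652, 0.09, 0.2447]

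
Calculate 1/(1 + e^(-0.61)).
0.6479

sigmoid(0.61) = 1/(1 + e^(-0.61)) = 1/(1 + 0.5434) = 0.6479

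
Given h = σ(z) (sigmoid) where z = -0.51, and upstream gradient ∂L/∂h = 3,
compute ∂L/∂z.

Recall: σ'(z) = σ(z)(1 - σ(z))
∂L/∂z = 0.7033

σ(-0.51) = 0.3752
σ'(-0.51) = σ(-0.51)(1 - σ(-0.51)) = 0.3752 × 0.6248 = 0.2344
∂L/∂z = ∂L/∂h · σ'(z) = 3 × 0.2344 = 0.7033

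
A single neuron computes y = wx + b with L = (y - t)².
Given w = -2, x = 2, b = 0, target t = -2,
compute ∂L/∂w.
∂L/∂w = -8

y = wx + b = (-2)(2) + 0 = -4
∂L/∂y = 2(y - t) = 2(-4 - -2) = -4
∂y/∂w = x = 2
∂L/∂w = ∂L/∂y · ∂y/∂w = -4 × 2 = -8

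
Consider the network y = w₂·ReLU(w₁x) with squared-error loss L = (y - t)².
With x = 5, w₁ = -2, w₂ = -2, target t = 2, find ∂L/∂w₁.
∂L/∂w₁ = 0

Forward pass:
z = w₁x = -2×5 = -10
h = ReLU(-10) = 0
y = w₂h = -2×0 = 0

Backward pass:
∂L/∂y = 2(y - t) = 2(0 - 2) = -4
∂y/∂h = w₂ = -2
∂h/∂z = 0 (ReLU derivative)
∂z/∂w₁ = x = 5

∂L/∂w₁ = -4 × -2 × 0 × 5 = 0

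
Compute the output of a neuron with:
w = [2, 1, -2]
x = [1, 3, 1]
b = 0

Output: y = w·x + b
y = 3

y = (2)(1) + (1)(3) + (-2)(1) + 0 = 3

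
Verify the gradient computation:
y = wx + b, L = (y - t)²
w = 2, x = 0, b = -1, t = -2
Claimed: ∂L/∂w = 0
Correct

y = (2)(0) + -1 = -1
∂L/∂y = 2(y - t) = 2(-1 - -2) = 2
∂y/∂w = x = 0
∂L/∂w = 2 × 0 = 0

Claimed value: 0
Correct: The correct gradient is 0.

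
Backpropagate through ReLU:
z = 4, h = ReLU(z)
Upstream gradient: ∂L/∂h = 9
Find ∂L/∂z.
∂L/∂z = 9

h = ReLU(4) = 4
Since z > 0: ∂h/∂z = 1
∂L/∂z = ∂L/∂h · ∂h/∂z = 9 × 1 = 9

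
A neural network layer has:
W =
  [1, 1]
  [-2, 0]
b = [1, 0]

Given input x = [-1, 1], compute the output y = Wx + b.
y = [1, 2]

Wx = [1×-1 + 1×1, -2×-1 + 0×1]
   = [0, 2]
y = Wx + b = [0 + 1, 2 + 0] = [1, 2]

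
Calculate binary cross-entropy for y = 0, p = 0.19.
L = 0.2107

L = -0·log(0.19) - 1·log(0.81) = -log(0.81) = 0.2107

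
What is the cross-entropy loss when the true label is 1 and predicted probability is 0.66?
L = 0.4155

L = -1·log(0.66) - 0·log(0.34) = -log(0.66) = 0.4155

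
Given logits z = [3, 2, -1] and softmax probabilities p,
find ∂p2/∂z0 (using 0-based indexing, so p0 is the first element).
∂p2/∂z0 = -0.009532

p = softmax(z) = [0.7214, 0.2654, 0.01321]
p2 = 0.01321, p0 = 0.7214

∂p2/∂z0 = -p2 × p0 = -0.01321 × 0.7214 = -0.009532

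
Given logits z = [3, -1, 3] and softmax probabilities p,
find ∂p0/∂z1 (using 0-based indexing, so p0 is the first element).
∂p0/∂z1 = -0.004496

p = softmax(z) = [0.4955, 0.009075, 0.4955]
p0 = 0.4955, p1 = 0.009075

∂p0/∂z1 = -p0 × p1 = -0.4955 × 0.009075 = -0.004496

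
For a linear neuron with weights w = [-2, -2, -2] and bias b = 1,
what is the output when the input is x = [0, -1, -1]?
y = 5

y = (-2)(0) + (-2)(-1) + (-2)(-1) + 1 = 5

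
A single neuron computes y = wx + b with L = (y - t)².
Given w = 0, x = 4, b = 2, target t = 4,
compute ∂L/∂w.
∂L/∂w = -16

y = wx + b = (0)(4) + 2 = 2
∂L/∂y = 2(y - t) = 2(2 - 4) = -4
∂y/∂w = x = 4
∂L/∂w = ∂L/∂y · ∂y/∂w = -4 × 4 = -16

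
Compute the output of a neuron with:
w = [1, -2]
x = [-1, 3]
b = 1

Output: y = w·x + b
y = -6

y = (1)(-1) + (-2)(3) + 1 = -6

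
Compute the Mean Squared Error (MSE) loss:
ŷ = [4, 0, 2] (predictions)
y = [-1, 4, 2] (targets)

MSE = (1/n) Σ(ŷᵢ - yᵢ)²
MSE = 13.67

MSE = (1/3)((4--1)² + (0-4)² + (2-2)²) = (1/3)(25 + 16 + 0) = 13.67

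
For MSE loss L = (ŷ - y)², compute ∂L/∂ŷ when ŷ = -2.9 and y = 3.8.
∂L/∂ŷ = -13.4

∂L/∂ŷ = 2(ŷ - y) = 2(-2.9 - 3.8) = 2(-6.7) = -13.4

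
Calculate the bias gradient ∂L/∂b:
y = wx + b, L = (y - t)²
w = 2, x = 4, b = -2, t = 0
∂L/∂b = 12

y = wx + b = (2)(4) + -2 = 6
∂L/∂y = 2(y - t) = 2(6 - 0) = 12
∂y/∂b = 1
∂L/∂b = ∂L/∂y · ∂y/∂b = 12 × 1 = 12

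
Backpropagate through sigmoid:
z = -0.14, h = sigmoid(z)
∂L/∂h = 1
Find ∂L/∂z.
∂L/∂z = 0.2488

σ(-0.14) = 0.4651
σ'(-0.14) = σ(-0.14)(1 - σ(-0.14)) = 0.4651 × 0.5349 = 0.2488
∂L/∂z = ∂L/∂h · σ'(z) = 1 × 0.2488 = 0.2488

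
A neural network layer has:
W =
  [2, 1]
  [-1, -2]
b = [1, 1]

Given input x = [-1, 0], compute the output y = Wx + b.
y = [-1, 2]

Wx = [2×-1 + 1×0, -1×-1 + -2×0]
   = [-2, 1]
y = Wx + b = [-2 + 1, 1 + 1] = [-1, 2]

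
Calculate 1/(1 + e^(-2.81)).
0.9432

sigmoid(2.81) = 1/(1 + e^(-2.81)) = 1/(1 + 0.0602) = 0.9432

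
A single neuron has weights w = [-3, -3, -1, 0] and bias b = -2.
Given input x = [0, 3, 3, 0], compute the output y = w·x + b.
y = -14

y = (-3)(0) + (-3)(3) + (-1)(3) + (0)(0) + -2 = -14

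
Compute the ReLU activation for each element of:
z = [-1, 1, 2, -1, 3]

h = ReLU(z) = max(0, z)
h = [0, 1, 2, 0, 3]

ReLU applied element-wise: max(0,-1)=0, max(0,1)=1, max(0,2)=2, max(0,-1)=0, max(0,3)=3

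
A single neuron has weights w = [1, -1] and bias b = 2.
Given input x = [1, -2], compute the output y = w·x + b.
y = 5

y = (1)(1) + (-1)(-2) + 2 = 5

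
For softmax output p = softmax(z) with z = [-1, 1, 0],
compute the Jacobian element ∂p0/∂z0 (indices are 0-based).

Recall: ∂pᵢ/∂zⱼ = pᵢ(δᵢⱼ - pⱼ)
∂p0/∂z0 = 0.08193

p = softmax(z) = [0.09003, 0.6652, 0.2447]
p0 = 0.09003

∂p0/∂z0 = p0(1 - p0) = 0.09003 × (1 - 0.09003) = 0.08193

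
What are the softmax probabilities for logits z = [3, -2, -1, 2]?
p = [0.7179, 0.0048, 0.0131, 0.2641]

exp(z) = [20.09, 0.1353, 0.3679, 7.389]
Sum = 27.98
p = [0.7179, 0.0048, 0.0131, 0.2641]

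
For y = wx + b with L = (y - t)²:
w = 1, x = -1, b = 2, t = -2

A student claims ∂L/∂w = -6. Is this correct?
Correct

y = (1)(-1) + 2 = 1
∂L/∂y = 2(y - t) = 2(1 - -2) = 6
∂y/∂w = x = -1
∂L/∂w = 6 × -1 = -6

Claimed value: -6
Correct: The correct gradient is -6.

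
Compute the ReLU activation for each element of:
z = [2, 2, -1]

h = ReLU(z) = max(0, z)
h = [2, 2, 0]

ReLU applied element-wise: max(0,2)=2, max(0,2)=2, max(0,-1)=0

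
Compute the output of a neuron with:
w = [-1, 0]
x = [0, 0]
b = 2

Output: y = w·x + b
y = 2

y = (-1)(0) + (0)(0) + 2 = 2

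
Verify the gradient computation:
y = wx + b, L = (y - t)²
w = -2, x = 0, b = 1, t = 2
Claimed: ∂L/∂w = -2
Incorrect

y = (-2)(0) + 1 = 1
∂L/∂y = 2(y - t) = 2(1 - 2) = -2
∂y/∂w = x = 0
∂L/∂w = -2 × 0 = 0

Claimed value: -2
Incorrect: The correct gradient is 0.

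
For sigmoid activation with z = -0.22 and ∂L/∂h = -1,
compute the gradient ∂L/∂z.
∂L/∂z = -0.247

σ(-0.22) = 0.4452
σ'(-0.22) = σ(-0.22)(1 - σ(-0.22)) = 0.4452 × 0.5548 = 0.247
∂L/∂z = ∂L/∂h · σ'(z) = -1 × 0.247 = -0.247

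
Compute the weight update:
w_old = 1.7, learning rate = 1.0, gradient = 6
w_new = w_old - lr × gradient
w_new = -4.3

w_new = w - η·∂L/∂w = 1.7 - 1.0×(6) = 1.7 - (6) = -4.3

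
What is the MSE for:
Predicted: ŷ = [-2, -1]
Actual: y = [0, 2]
MSE = 6.5

MSE = (1/2)((-2-0)² + (-1-2)²) = (1/2)(4 + 9) = 6.5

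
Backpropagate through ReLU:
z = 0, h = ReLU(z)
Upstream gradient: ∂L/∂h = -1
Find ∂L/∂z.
∂L/∂z = 0

h = ReLU(0) = 0
At z = 0: ∂h/∂z = 0 (by convention)
∂L/∂z = ∂L/∂h · ∂h/∂z = -1 × 0 = 0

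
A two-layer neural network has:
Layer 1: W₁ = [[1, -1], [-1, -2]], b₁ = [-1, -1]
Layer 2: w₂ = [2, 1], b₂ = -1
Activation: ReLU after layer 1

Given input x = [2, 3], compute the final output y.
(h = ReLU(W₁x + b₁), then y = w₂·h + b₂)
y = -1

Layer 1 pre-activation: z₁ = [-2, -9]
After ReLU: h = [0, 0]
Layer 2 output: y = 2×0 + 1×0 + -1 = -1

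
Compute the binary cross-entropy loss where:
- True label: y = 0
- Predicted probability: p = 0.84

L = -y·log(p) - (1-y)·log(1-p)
L = 1.833

L = -0·log(0.84) - 1·log(0.16) = -log(0.16) = 1.833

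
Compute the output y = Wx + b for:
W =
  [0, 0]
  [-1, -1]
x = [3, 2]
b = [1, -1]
y = [1, -6]

Wx = [0×3 + 0×2, -1×3 + -1×2]
   = [0, -5]
y = Wx + b = [0 + 1, -5 + -1] = [1, -6]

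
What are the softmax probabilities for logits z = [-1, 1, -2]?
p = [0.1142, 0.8438, 0.042]

exp(z) = [0.3679, 2.718, 0.1353]
Sum = 3.221
p = [0.1142, 0.8438, 0.042]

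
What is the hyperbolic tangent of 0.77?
0.6469

tanh(0.77) = (e^(0.77) - e^(-0.77))/(e^(0.77) + e^(-0.77)) = 0.6469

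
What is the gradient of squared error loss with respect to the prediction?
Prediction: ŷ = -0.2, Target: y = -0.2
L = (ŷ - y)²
∂L/∂ŷ = 0.0

∂L/∂ŷ = 2(ŷ - y) = 2(-0.2 - -0.2) = 2(0.0) = 0.0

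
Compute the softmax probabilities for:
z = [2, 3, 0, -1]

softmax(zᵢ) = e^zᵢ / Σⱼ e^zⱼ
p = [0.2562, 0.6964, 0.0347, 0.0128]

exp(z) = [7.389, 20.09, 1, 0.3679]
Sum = 28.84
p = [0.2562, 0.6964, 0.0347, 0.0128]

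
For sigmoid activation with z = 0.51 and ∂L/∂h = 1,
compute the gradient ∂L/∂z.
∂L/∂z = 0.2344

σ(0.51) = 0.6248
σ'(0.51) = σ(0.51)(1 - σ(0.51)) = 0.6248 × 0.3752 = 0.2344
∂L/∂z = ∂L/∂h · σ'(z) = 1 × 0.2344 = 0.2344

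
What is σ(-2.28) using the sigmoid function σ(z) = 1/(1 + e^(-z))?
0.09279

sigmoid(-2.28) = 1/(1 + e^(2.28)) = 1/(1 + 9.777) = 0.09279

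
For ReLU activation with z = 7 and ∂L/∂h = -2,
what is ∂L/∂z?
∂L/∂z = -2

h = ReLU(7) = 7
Since z > 0: ∂h/∂z = 1
∂L/∂z = ∂L/∂h · ∂h/∂z = -2 × 1 = -2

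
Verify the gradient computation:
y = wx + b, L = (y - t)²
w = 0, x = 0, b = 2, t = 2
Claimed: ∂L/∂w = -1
Incorrect

y = (0)(0) + 2 = 2
∂L/∂y = 2(y - t) = 2(2 - 2) = 0
∂y/∂w = x = 0
∂L/∂w = 0 × 0 = 0

Claimed value: -1
Incorrect: The correct gradient is 0.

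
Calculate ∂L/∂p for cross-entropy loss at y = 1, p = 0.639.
∂L/∂p = -1.565

∂L/∂p = -y/p + (1-y)/(1-p) = -1/0.639 + 0 = -1.565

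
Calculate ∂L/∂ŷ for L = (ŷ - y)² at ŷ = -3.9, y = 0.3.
∂L/∂ŷ = -8.4

∂L/∂ŷ = 2(ŷ - y) = 2(-3.9 - 0.3) = 2(-4.2) = -8.4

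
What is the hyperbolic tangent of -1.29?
-0.8591

tanh(-1.29) = (e^(-1.29) - e^(1.29))/(e^(-1.29) + e^(1.29)) = -0.8591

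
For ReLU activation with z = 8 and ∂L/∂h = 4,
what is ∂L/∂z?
∂L/∂z = 4

h = ReLU(8) = 8
Since z > 0: ∂h/∂z = 1
∂L/∂z = ∂L/∂h · ∂h/∂z = 4 × 1 = 4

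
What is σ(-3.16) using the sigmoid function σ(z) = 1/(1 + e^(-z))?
0.0407

sigmoid(-3.16) = 1/(1 + e^(3.16)) = 1/(1 + 23.57) = 0.0407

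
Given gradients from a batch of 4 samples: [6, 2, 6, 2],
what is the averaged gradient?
Average gradient = 4

Average = (1/4)(6 + 2 + 6 + 2) = 16/4 = 4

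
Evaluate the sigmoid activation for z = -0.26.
0.4354

sigmoid(-0.26) = 1/(1 + e^(0.26)) = 1/(1 + 1.297) = 0.4354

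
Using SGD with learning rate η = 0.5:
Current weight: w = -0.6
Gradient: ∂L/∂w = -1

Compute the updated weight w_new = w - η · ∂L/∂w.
w_new = -0.1

w_new = w - η·∂L/∂w = -0.6 - 0.5×(-1) = -0.6 - (-0.5) = -0.1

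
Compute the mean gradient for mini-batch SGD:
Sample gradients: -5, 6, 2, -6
Average gradient = -0.75

Average = (1/4)(-5 + 6 + 2 + -6) = -3/4 = -0.75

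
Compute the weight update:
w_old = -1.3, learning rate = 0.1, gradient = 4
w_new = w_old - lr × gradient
w_new = -1.7

w_new = w - η·∂L/∂w = -1.3 - 0.1×(4) = -1.3 - (0.4) = -1.7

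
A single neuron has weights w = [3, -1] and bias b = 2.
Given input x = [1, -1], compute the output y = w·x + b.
y = 6

y = (3)(1) + (-1)(-1) + 2 = 6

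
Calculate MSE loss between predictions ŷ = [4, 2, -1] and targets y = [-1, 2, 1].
MSE = 9.667

MSE = (1/3)((4--1)² + (2-2)² + (-1-1)²) = (1/3)(25 + 0 + 4) = 9.667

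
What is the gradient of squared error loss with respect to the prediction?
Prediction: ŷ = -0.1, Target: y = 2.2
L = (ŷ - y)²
∂L/∂ŷ = -4.6

∂L/∂ŷ = 2(ŷ - y) = 2(-0.1 - 2.2) = 2(-2.3) = -4.6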